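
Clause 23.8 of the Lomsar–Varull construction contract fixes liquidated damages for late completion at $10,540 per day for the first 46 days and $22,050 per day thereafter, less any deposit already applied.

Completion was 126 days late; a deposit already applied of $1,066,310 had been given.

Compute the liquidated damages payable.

First 46 days: 46 × $10,540 = $484,840
Remaining days: (126 − 46) × $22,050 = $1,764,000
Accrued per-day damages: $484,840 + $1,764,000 = $2,248,840
Less deposit already applied: $2,248,840 − $1,066,310 = $1,182,530

$1,182,530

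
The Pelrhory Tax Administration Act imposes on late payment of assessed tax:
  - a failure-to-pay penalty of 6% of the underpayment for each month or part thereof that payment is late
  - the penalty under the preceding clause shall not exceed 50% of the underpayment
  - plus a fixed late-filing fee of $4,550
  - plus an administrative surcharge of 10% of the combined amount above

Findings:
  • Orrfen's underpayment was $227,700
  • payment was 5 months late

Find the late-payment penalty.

Accrued rate: 6% × 5 = 30%, capped at 50% → 30%
Failure-to-pay penalty: 30% of $227,700 = $68,310
Penalty before surcharge: $68,310 + $4,550 = $72,860
Administrative surcharge: 10% of $72,860 = $7,286
Total penalty: $72,860 + $7,286 = $80,146

$80,146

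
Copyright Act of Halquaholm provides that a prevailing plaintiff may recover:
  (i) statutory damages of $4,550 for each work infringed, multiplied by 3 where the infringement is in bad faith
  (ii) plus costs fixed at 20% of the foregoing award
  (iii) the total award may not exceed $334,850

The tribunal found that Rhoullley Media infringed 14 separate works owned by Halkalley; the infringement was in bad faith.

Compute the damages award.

$229,320

Statutory damages: 14 × $4,550 = $63,700
Trebled: 3 × $63,700 = $191,100
Costs: 20% of $191,100 = $38,220
Award plus costs: $191,100 + $38,220 = $229,320
Cap at $334,850: $229,320 is within the cap, no reduction.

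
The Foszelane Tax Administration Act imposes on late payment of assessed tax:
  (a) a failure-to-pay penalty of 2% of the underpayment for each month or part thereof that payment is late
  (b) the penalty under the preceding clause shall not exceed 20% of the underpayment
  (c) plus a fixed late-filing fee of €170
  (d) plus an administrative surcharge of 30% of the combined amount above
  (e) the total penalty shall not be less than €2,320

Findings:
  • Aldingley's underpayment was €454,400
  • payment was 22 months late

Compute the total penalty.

Penalty: €118,365

Accrued rate: 2% × 22 = 44%, capped at 20% → 20%
Failure-to-pay penalty: 20% of €454,400 = €90,880
Penalty before surcharge: €90,880 + €170 = €91,050
Administrative surcharge: 30% of €91,050 = €27,315
Total penalty: €91,050 + €27,315 = €118,365
Minimum €2,320: €118,365 meets the minimum, no increase.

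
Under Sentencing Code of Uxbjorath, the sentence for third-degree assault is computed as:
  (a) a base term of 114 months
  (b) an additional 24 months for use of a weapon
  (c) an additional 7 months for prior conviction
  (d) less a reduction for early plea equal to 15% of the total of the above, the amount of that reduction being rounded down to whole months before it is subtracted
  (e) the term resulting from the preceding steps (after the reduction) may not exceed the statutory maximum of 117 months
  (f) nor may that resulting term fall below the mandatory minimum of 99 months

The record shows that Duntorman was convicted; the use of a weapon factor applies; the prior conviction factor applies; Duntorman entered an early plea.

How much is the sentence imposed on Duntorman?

Use of a weapon enhancement: +24 months
Prior conviction enhancement: +7 months
Adjusted term: 114 months + 24 months + 7 months = 145 months
Early plea reduction: 15% of 145 months = 21 months (rounded down)
After reduction: 145 − 21 = 124 months
Cap at 117 months: 124 months exceeds the cap → 117 months
Minimum 99 months: 117 months meets the minimum, no increase.

117 months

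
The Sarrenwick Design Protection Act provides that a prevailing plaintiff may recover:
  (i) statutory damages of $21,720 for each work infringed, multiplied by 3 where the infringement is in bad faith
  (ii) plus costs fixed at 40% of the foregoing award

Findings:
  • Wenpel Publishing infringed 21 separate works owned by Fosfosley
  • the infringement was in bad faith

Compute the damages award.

$1,915,704

Statutory damages: 21 × $21,720 = $456,120
Trebled: 3 × $456,120 = $1,368,360
Costs: 40% of $1,368,360 = $547,344
Award plus costs: $1,368,360 + $547,344 = $1,915,704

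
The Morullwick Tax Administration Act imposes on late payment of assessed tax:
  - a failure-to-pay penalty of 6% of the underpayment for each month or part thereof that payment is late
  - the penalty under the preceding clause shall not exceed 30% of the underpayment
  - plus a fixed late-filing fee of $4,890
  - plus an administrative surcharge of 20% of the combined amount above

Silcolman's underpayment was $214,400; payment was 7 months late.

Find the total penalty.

Accrued rate: 6% × 7 = 42%, capped at 30% → 30%
Failure-to-pay penalty: 30% of $214,400 = $64,320
Penalty before surcharge: $64,320 + $4,890 = $69,210
Administrative surcharge: 20% of $69,210 = $13,842
Total penalty: $69,210 + $13,842 = $83,052

Penalty: $83,052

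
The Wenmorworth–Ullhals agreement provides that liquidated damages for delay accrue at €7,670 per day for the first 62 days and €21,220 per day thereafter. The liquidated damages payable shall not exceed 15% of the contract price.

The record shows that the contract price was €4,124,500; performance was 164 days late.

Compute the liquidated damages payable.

First 62 days: 62 × €7,670 = €475,540
Remaining days: (164 − 62) × €21,220 = €2,164,440
Accrued per-day damages: €475,540 + €2,164,440 = €2,639,980
Cap: 15% of €4,124,500 = €618,675
Cap at €618,675: €2,639,980 exceeds the cap → €618,675

€618,675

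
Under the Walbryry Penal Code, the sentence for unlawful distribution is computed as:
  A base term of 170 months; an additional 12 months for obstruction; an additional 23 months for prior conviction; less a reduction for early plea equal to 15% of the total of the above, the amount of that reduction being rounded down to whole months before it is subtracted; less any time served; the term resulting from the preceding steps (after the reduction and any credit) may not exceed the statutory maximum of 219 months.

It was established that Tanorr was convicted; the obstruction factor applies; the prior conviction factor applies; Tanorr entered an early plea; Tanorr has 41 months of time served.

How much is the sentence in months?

134 months

Obstruction enhancement: +12 months
Prior conviction enhancement: +23 months
Adjusted term: 170 months + 12 months + 23 months = 205 months
Early plea reduction: 15% of 205 months = 30 months (rounded down)
After reduction: 205 − 30 = 175 months
Less time served: 175 months − 41 months = 134 months
Cap at 219 months: 134 months is within the cap, no reduction.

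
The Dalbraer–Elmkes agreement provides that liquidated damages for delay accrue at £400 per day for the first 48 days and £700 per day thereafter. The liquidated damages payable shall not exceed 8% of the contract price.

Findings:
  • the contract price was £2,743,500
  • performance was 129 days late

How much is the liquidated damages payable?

First 48 days: 48 × £400 = £19,200
Remaining days: (129 − 48) × £700 = £56,700
Accrued per-day damages: £19,200 + £56,700 = £75,900
Cap: 8% of £2,743,500 = £219,480
Cap at £219,480: £75,900 is within the cap, no reduction.

£75,900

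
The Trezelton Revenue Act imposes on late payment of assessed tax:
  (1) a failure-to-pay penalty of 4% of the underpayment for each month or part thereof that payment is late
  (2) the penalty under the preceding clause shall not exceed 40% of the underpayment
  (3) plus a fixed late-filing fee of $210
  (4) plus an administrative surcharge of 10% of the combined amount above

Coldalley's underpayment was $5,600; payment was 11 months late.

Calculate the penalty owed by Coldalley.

Accrued rate: 4% × 11 = 44%, capped at 40% → 40%
Failure-to-pay penalty: 40% of $5,600 = $2,240
Penalty before surcharge: $2,240 + $210 = $2,450
Administrative surcharge: 10% of $2,450 = $245
Total penalty: $2,450 + $245 = $2,695

$2,695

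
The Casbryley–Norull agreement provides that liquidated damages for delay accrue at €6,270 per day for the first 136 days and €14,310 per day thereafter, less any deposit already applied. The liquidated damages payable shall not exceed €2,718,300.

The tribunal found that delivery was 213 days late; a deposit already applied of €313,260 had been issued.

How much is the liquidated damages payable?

First 136 days: 136 × €6,270 = €852,720
Remaining days: (213 − 136) × €14,310 = €1,101,870
Accrued per-day damages: €852,720 + €1,101,870 = €1,954,590
Less deposit already applied: €1,954,590 − €313,260 = €1,641,330
Cap at €2,718,300: €1,641,330 is within the cap, no reduction.

€1,641,330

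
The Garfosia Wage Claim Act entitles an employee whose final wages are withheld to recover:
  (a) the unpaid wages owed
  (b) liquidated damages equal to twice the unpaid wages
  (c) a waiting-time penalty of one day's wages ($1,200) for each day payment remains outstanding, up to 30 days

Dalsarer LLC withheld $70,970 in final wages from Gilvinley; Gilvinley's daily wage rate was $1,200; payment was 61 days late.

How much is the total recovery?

Doubled: 2 × $70,970 = $141,940
Penalty days: min(61, 30) = 30
Waiting-time penalty: 30 × $1,200 = $36,000
Total award: $70,970 + $141,940 + $36,000 = $248,910

$248,910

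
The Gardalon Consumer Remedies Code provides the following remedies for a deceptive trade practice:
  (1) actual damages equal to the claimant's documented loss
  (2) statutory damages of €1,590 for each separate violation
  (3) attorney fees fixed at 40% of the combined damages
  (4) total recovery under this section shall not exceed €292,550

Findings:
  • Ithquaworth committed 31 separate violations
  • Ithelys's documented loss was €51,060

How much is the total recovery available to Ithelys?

Total recovery: €140,490

Statutory damages: 31 × €1,590 = €49,290
Combined damages: €51,060 + €49,290 = €100,350
Attorney fees: 40% of €100,350 = €40,140
Total before cap: €100,350 + €40,140 = €140,490
Cap at €292,550: €140,490 is within the cap, no reduction.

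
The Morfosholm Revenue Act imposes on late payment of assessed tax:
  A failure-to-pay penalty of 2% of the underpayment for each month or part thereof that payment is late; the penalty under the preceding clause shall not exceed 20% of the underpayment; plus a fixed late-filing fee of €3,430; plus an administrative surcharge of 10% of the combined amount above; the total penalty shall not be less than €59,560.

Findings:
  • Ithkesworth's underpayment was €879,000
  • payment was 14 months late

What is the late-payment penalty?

€197,153

Accrued rate: 2% × 14 = 28%, capped at 20% → 20%
Failure-to-pay penalty: 20% of €879,000 = €175,800
Penalty before surcharge: €175,800 + €3,430 = €179,230
Administrative surcharge: 10% of €179,230 = €17,923
Total penalty: €179,230 + €17,923 = €197,153
Minimum €59,560: €197,153 meets the minimum, no increase.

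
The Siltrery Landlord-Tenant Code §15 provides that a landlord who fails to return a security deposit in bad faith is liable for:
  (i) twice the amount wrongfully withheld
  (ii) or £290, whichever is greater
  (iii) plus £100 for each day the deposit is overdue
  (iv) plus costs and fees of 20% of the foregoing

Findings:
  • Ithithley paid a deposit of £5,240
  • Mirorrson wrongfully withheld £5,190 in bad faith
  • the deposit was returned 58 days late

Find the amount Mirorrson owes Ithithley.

Recovery: £19,416

Doubled: 2 × £5,190 = £10,380
Minimum £290: £10,380 meets the minimum, no increase.
Late-return penalty: 58 × £100 = £5,800
Damages plus late penalty: £10,380 + £5,800 = £16,180
Costs and fees: 20% of £16,180 = £3,236
Total recovery: £16,180 + £3,236 = £19,416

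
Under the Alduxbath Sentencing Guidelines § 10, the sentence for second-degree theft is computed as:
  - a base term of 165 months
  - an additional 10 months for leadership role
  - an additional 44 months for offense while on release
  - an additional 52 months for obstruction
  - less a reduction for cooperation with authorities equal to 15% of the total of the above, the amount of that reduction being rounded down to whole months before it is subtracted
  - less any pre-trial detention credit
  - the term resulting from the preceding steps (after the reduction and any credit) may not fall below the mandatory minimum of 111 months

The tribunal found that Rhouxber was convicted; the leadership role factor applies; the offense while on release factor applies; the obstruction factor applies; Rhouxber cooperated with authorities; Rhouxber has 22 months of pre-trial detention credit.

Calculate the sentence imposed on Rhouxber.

Leadership role enhancement: +10 months
Offense while on release enhancement: +44 months
Obstruction enhancement: +52 months
Adjusted term: 165 months + 10 months + 44 months + 52 months = 271 months
Cooperation with authorities reduction: 15% of 271 months = 40 months (rounded down)
After reduction: 271 − 40 = 231 months
Less pre-trial detention credit: 231 months − 22 months = 209 months
Minimum 111 months: 209 months meets the minimum, no increase.

209 months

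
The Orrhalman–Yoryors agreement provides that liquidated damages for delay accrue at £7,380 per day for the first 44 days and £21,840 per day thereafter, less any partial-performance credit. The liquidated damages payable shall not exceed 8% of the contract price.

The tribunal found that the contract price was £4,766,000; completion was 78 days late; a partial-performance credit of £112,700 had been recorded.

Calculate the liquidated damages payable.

First 44 days: 44 × £7,380 = £324,720
Remaining days: (78 − 44) × £21,840 = £742,560
Accrued per-day damages: £324,720 + £742,560 = £1,067,280
Less partial-performance credit: £1,067,280 − £112,700 = £954,580
Cap: 8% of £4,766,000 = £381,280
Cap at £381,280: £954,580 exceeds the cap → £381,280

£381,280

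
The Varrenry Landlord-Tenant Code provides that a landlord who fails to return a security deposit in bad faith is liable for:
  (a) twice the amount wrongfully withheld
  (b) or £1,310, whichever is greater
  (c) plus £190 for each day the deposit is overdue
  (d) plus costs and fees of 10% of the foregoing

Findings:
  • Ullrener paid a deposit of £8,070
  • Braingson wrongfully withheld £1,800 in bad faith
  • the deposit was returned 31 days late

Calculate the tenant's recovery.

Doubled: 2 × £1,800 = £3,600
Minimum £1,310: £3,600 meets the minimum, no increase.
Late-return penalty: 31 × £190 = £5,890
Damages plus late penalty: £3,600 + £5,890 = £9,490
Costs and fees: 10% of £9,490 = £949
Total recovery: £9,490 + £949 = £10,439

£10,439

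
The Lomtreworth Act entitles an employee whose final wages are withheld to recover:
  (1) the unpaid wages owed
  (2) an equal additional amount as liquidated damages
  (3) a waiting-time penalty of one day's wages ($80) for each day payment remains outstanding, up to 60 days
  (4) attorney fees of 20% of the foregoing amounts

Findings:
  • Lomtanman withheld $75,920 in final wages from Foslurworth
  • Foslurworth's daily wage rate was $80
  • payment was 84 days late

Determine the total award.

Liquidated damages (equal amount): $75,920
Penalty days: min(84, 60) = 60
Waiting-time penalty: 60 × $80 = $4,800
Subtotal: $75,920 + $75,920 + $4,800 = $156,640
Attorney fees: 20% of $156,640 = $31,328
Total award: $156,640 + $31,328 = $187,968

Total award: $187,968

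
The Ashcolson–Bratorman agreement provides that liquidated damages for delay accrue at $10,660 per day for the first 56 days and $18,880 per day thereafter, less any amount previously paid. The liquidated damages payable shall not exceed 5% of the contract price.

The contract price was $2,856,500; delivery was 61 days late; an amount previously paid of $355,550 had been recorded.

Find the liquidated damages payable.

First 56 days: 56 × $10,660 = $596,960
Remaining days: (61 − 56) × $18,880 = $94,400
Accrued per-day damages: $596,960 + $94,400 = $691,360
Less amount previously paid: $691,360 − $355,550 = $335,810
Cap: 5% of $2,856,500 = $142,825
Cap at $142,825: $335,810 exceeds the cap → $142,825

$142,825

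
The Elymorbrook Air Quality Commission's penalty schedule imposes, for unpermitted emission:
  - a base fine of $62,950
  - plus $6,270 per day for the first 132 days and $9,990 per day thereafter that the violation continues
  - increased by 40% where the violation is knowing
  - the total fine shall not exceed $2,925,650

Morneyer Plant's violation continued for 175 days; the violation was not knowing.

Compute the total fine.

First 132 days: 132 × $6,270 = $827,640
Remaining days: (175 − 132) × $9,990 = $429,570
Per-day component: $827,640 + $429,570 = $1,257,210
Base plus per-day: $62,950 + $1,257,210 = $1,320,160
The violation was not knowing: no 40% increase.
Cap at $2,925,650: $1,320,160 is within the cap, no reduction.

Civil penalty: $1,320,160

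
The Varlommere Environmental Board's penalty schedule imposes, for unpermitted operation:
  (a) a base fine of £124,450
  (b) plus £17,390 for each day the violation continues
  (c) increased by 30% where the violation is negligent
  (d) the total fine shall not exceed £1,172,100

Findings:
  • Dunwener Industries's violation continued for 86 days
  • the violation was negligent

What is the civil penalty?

Per-day component: 86 × £17,390 = £1,495,540
Base plus per-day: £124,450 + £1,495,540 = £1,619,990
Enhancement: 30% of £1,619,990 = £485,997
Enhanced fine: £1,619,990 + £485,997 = £2,105,987
Cap at £1,172,100: £2,105,987 exceeds the cap → £1,172,100

£1,172,100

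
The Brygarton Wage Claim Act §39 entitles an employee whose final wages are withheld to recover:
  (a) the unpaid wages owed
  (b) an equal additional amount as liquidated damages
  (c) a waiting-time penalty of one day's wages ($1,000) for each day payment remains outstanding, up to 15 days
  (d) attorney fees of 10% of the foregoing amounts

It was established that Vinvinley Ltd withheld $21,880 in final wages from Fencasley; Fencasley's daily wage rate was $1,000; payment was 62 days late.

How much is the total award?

$64,636

Liquidated damages (equal amount): $21,880
Penalty days: min(62, 15) = 15
Waiting-time penalty: 15 × $1,000 = $15,000
Subtotal: $21,880 + $21,880 + $15,000 = $58,760
Attorney fees: 10% of $58,760 = $5,876
Total award: $58,760 + $5,876 = $64,636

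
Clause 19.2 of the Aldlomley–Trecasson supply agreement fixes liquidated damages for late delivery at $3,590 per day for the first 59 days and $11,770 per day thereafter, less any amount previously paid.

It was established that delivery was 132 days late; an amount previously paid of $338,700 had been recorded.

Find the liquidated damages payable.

$732,320

First 59 days: 59 × $3,590 = $211,810
Remaining days: (132 − 59) × $11,770 = $859,210
Accrued per-day damages: $211,810 + $859,210 = $1,071,020
Less amount previously paid: $1,071,020 − $338,700 = $732,320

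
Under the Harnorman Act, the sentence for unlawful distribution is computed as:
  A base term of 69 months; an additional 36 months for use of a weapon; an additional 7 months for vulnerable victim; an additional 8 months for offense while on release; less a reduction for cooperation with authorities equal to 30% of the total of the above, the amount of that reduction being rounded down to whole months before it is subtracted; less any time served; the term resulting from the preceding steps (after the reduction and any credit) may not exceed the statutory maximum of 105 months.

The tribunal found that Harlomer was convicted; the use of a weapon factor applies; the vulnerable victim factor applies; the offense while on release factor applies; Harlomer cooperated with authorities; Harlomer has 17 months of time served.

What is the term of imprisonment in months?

Sentence: 67 months

Use of a weapon enhancement: +36 months
Vulnerable victim enhancement: +7 months
Offense while on release enhancement: +8 months
Adjusted term: 69 months + 36 months + 7 months + 8 months = 120 months
Cooperation with authorities reduction: 30% of 120 months = 36 months (rounded down)
After reduction: 120 − 36 = 84 months
Less time served: 84 months − 17 months = 67 months
Cap at 105 months: 67 months is within the cap, no reduction.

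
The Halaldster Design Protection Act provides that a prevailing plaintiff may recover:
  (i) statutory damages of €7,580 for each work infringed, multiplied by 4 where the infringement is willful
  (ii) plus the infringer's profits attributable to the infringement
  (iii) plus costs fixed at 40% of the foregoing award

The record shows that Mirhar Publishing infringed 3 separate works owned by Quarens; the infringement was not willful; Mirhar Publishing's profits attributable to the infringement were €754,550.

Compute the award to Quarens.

Statutory damages: 3 × €7,580 = €22,740
Infringement not willful: no ×4 enhancement.
Combined award: €22,740 + €754,550 = €777,290
Costs: 40% of €777,290 = €310,916
Award plus costs: €777,290 + €310,916 = €1,088,206

€1,088,206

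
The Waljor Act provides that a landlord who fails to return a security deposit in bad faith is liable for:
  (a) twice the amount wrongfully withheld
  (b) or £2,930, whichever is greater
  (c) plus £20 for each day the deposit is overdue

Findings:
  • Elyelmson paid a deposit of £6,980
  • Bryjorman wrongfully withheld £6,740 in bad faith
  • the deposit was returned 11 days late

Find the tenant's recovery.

£13,700

Doubled: 2 × £6,740 = £13,480
Minimum £2,930: £13,480 meets the minimum, no increase.
Late-return penalty: 11 × £20 = £220
Damages plus late penalty: £13,480 + £220 = £13,700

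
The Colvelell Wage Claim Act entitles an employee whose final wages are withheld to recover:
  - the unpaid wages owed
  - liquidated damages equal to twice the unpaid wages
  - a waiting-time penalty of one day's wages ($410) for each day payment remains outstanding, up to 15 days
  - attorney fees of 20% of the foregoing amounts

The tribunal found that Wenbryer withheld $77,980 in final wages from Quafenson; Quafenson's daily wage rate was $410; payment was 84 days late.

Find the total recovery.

$288,108

Doubled: 2 × $77,980 = $155,960
Penalty days: min(84, 15) = 15
Waiting-time penalty: 15 × $410 = $6,150
Subtotal: $77,980 + $155,960 + $6,150 = $240,090
Attorney fees: 20% of $240,090 = $48,018
Total award: $240,090 + $48,018 = $288,108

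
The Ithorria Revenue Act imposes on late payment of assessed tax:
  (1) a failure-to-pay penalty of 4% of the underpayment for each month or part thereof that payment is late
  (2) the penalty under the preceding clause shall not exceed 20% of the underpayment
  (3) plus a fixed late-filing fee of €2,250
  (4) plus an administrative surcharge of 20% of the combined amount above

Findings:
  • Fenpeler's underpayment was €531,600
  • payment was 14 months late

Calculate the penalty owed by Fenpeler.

€130,284

Accrued rate: 4% × 14 = 56%, capped at 20% → 20%
Failure-to-pay penalty: 20% of €531,600 = €106,320
Penalty before surcharge: €106,320 + €2,250 = €108,570
Administrative surcharge: 20% of €108,570 = €21,714
Total penalty: €108,570 + €21,714 = €130,284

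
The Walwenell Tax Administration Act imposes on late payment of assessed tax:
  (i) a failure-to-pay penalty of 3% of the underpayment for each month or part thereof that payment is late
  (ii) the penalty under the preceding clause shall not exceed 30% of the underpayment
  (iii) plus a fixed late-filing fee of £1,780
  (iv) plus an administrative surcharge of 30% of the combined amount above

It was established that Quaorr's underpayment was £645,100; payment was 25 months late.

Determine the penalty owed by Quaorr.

£253,903

Accrued rate: 3% × 25 = 75%, capped at 30% → 30%
Failure-to-pay penalty: 30% of £645,100 = £193,530
Penalty before surcharge: £193,530 + £1,780 = £195,310
Administrative surcharge: 30% of £195,310 = £58,593
Total penalty: £195,310 + £58,593 = £253,903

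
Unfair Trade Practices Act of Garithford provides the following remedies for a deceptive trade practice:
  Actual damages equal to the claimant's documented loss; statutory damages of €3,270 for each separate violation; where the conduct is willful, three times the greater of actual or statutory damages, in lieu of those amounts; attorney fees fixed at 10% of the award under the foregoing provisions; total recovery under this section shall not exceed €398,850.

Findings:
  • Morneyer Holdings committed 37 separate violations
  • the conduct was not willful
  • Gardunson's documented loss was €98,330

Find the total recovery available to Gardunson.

€241,252

Statutory damages: 37 × €3,270 = €120,990
Conduct not willful: the in-lieu enhancement does not apply.
Actual plus statutory damages: €98,330 + €120,990 = €219,320
Attorney fees: 10% of €219,320 = €21,932
Total before cap: €219,320 + €21,932 = €241,252
Cap at €398,850: €241,252 is within the cap, no reduction.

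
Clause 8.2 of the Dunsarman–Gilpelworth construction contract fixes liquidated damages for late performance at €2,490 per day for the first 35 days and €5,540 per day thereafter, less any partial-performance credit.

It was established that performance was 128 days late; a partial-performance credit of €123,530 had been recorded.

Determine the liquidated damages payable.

€478,840

First 35 days: 35 × €2,490 = €87,150
Remaining days: (128 − 35) × €5,540 = €515,220
Accrued per-day damages: €87,150 + €515,220 = €602,370
Less partial-performance credit: €602,370 − €123,530 = €478,840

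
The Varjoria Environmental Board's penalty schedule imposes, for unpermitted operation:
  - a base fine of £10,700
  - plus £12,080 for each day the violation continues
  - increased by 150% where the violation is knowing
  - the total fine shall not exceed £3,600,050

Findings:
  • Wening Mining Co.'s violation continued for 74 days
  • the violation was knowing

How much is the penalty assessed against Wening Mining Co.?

Per-day component: 74 × £12,080 = £893,920
Base plus per-day: £10,700 + £893,920 = £904,620
Enhancement: 150% of £904,620 = £1,356,930
Enhanced fine: £904,620 + £1,356,930 = £2,261,550
Cap at £3,600,050: £2,261,550 is within the cap, no reduction.

£2,261,550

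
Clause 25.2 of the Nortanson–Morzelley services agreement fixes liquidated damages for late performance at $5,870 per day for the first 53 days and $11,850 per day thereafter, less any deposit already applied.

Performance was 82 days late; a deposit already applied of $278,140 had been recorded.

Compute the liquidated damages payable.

First 53 days: 53 × $5,870 = $311,110
Remaining days: (82 − 53) × $11,850 = $343,650
Accrued per-day damages: $311,110 + $343,650 = $654,760
Less deposit already applied: $654,760 − $278,140 = $376,620

$376,620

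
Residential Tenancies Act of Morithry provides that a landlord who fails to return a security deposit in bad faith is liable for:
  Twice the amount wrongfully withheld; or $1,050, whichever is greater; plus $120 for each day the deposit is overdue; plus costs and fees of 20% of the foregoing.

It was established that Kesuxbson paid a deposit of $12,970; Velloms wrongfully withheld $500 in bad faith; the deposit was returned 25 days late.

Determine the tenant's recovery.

Doubled: 2 × $500 = $1,000
Minimum $1,050: $1,000 is below the minimum → $1,050
Late-return penalty: 25 × $120 = $3,000
Damages plus late penalty: $1,050 + $3,000 = $4,050
Costs and fees: 20% of $4,050 = $810
Total recovery: $4,050 + $810 = $4,860

$4,860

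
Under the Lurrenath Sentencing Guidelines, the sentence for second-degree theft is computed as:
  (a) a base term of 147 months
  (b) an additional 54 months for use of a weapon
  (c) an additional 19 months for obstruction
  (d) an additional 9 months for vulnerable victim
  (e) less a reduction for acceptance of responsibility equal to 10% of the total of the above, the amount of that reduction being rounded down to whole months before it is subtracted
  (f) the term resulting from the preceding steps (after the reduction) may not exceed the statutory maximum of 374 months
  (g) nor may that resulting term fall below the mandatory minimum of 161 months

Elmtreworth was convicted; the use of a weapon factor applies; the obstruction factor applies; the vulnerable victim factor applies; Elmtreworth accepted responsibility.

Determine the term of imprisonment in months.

Use of a weapon enhancement: +54 months
Obstruction enhancement: +19 months
Vulnerable victim enhancement: +9 months
Adjusted term: 147 months + 54 months + 19 months + 9 months = 229 months
Acceptance of responsibility reduction: 10% of 229 months = 22 months (rounded down)
After reduction: 229 − 22 = 207 months
Cap at 374 months: 207 months is within the cap, no reduction.
Minimum 161 months: 207 months meets the minimum, no increase.

207 months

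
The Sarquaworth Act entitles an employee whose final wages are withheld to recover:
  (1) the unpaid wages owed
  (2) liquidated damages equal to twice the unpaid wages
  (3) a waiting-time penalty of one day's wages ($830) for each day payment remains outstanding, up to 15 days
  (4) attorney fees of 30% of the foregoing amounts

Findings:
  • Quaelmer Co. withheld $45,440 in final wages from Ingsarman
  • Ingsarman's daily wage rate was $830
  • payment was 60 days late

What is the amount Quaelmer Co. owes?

$193,401

Doubled: 2 × $45,440 = $90,880
Penalty days: min(60, 15) = 15
Waiting-time penalty: 15 × $830 = $12,450
Subtotal: $45,440 + $90,880 + $12,450 = $148,770
Attorney fees: 30% of $148,770 = $44,631
Total award: $148,770 + $44,631 = $193,401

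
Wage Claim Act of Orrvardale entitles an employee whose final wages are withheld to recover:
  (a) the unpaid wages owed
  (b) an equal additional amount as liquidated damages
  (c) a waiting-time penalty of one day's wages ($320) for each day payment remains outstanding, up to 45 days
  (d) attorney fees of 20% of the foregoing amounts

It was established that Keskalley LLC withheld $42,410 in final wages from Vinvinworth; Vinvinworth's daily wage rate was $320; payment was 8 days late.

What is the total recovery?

$104,856

Liquidated damages (equal amount): $42,410
Penalty days: min(8, 45) = 8
Waiting-time penalty: 8 × $320 = $2,560
Subtotal: $42,410 + $42,410 + $2,560 = $87,380
Attorney fees: 20% of $87,380 = $17,476
Total award: $87,380 + $17,476 = $104,856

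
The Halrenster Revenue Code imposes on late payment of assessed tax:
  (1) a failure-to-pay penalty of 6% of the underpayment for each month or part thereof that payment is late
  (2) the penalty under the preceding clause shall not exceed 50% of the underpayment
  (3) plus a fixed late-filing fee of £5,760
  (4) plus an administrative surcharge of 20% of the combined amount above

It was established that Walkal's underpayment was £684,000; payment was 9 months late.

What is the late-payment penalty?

Accrued rate: 6% × 9 = 54%, capped at 50% → 50%
Failure-to-pay penalty: 50% of £684,000 = £342,000
Penalty before surcharge: £342,000 + £5,760 = £347,760
Administrative surcharge: 20% of £347,760 = £69,552
Total penalty: £347,760 + £69,552 = £417,312

Penalty: £417,312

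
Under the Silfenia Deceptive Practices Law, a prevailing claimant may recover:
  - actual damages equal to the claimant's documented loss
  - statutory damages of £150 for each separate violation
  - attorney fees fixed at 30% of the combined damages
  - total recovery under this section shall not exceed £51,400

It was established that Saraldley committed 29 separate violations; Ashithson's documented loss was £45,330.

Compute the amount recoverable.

Statutory damages: 29 × £150 = £4,350
Combined damages: £45,330 + £4,350 = £49,680
Attorney fees: 30% of £49,680 = £14,904
Total before cap: £49,680 + £14,904 = £64,584
Cap at £51,400: £64,584 exceeds the cap → £51,400

Total recovery: £51,400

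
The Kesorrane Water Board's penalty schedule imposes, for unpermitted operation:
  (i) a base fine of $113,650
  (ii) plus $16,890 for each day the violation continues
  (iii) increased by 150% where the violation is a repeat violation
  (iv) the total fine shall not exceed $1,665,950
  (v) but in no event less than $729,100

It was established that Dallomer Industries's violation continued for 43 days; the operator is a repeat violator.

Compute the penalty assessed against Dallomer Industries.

Per-day component: 43 × $16,890 = $726,270
Base plus per-day: $113,650 + $726,270 = $839,920
Enhancement: 150% of $839,920 = $1,259,880
Enhanced fine: $839,920 + $1,259,880 = $2,099,800
Cap at $1,665,950: $2,099,800 exceeds the cap → $1,665,950
Minimum $729,100: $1,665,950 meets the minimum, no increase.

$1,665,950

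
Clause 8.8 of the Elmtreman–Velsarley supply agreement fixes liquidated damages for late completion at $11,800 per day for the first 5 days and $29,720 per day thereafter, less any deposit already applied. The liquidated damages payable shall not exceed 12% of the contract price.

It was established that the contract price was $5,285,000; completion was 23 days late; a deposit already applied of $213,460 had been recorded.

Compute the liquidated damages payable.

First 5 days: 5 × $11,800 = $59,000
Remaining days: (23 − 5) × $29,720 = $534,960
Accrued per-day damages: $59,000 + $534,960 = $593,960
Less deposit already applied: $593,960 − $213,460 = $380,500
Cap: 12% of $5,285,000 = $634,200
Cap at $634,200: $380,500 is within the cap, no reduction.

$380,500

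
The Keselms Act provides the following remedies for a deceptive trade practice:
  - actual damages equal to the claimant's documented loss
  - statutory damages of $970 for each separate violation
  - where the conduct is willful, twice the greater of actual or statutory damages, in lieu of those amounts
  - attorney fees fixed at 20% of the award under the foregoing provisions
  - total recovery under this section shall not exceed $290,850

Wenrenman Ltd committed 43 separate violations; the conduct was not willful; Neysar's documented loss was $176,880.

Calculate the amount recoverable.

$262,308

Statutory damages: 43 × $970 = $41,710
Conduct not willful: the in-lieu enhancement does not apply.
Actual plus statutory damages: $176,880 + $41,710 = $218,590
Attorney fees: 20% of $218,590 = $43,718
Total before cap: $218,590 + $43,718 = $262,308
Cap at $290,850: $262,308 is within the cap, no reduction.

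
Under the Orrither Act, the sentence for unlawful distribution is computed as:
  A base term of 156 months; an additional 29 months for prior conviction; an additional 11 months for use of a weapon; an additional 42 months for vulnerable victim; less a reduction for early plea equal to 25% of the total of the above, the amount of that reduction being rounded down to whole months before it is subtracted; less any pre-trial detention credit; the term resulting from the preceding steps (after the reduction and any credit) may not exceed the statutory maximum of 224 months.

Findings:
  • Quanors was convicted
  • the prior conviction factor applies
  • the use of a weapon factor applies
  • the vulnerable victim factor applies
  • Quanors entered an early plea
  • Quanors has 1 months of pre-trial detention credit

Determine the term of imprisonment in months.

178 months

Prior conviction enhancement: +29 months
Use of a weapon enhancement: +11 months
Vulnerable victim enhancement: +42 months
Adjusted term: 156 months + 29 months + 11 months + 42 months = 238 months
Early plea reduction: 25% of 238 months = 59 months (rounded down)
After reduction: 238 − 59 = 179 months
Less pre-trial detention credit: 179 months − 1 months = 178 months
Cap at 224 months: 178 months is within the cap, no reduction.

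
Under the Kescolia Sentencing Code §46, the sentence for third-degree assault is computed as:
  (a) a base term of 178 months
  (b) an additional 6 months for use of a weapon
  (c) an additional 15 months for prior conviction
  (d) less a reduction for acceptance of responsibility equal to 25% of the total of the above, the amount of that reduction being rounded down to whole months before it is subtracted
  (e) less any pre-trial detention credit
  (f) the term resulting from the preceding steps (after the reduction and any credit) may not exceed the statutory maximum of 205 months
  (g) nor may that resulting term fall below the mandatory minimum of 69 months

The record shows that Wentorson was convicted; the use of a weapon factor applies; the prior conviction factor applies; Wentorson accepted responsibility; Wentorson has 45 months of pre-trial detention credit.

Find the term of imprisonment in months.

Use of a weapon enhancement: +6 months
Prior conviction enhancement: +15 months
Adjusted term: 178 months + 6 months + 15 months = 199 months
Acceptance of responsibility reduction: 25% of 199 months = 49 months (rounded down)
After reduction: 199 − 49 = 150 months
Less pre-trial detention credit: 150 months − 45 months = 105 months
Cap at 205 months: 105 months is within the cap, no reduction.
Minimum 69 months: 105 months meets the minimum, no increase.

Sentence: 105 months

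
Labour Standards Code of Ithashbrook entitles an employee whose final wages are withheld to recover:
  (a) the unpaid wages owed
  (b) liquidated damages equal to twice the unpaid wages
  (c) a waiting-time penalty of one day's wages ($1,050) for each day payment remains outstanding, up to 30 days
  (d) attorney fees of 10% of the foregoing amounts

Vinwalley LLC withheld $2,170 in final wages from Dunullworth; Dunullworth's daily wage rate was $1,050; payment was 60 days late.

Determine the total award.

Doubled: 2 × $2,170 = $4,340
Penalty days: min(60, 30) = 30
Waiting-time penalty: 30 × $1,050 = $31,500
Subtotal: $2,170 + $4,340 + $31,500 = $38,010
Attorney fees: 10% of $38,010 = $3,801
Total award: $38,010 + $3,801 = $41,811

$41,811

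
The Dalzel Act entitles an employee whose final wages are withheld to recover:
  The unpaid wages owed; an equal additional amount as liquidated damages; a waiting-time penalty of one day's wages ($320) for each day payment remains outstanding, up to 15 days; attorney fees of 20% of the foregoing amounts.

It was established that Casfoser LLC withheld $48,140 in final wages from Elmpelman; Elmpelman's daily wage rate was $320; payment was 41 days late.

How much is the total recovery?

Liquidated damages (equal amount): $48,140
Penalty days: min(41, 15) = 15
Waiting-time penalty: 15 × $320 = $4,800
Subtotal: $48,140 + $48,140 + $4,800 = $101,080
Attorney fees: 20% of $101,080 = $20,216
Total award: $101,080 + $20,216 = $121,296

Total award: $121,296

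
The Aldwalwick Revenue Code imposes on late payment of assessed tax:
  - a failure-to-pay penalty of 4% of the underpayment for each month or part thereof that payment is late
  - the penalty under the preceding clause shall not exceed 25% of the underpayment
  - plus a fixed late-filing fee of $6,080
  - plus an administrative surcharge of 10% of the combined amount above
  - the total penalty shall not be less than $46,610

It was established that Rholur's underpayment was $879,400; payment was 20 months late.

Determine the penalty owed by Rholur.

$248,523

Accrued rate: 4% × 20 = 80%, capped at 25% → 25%
Failure-to-pay penalty: 25% of $879,400 = $219,850
Penalty before surcharge: $219,850 + $6,080 = $225,930
Administrative surcharge: 10% of $225,930 = $22,593
Total penalty: $225,930 + $22,593 = $248,523
Minimum $46,610: $248,523 meets the minimum, no increase.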